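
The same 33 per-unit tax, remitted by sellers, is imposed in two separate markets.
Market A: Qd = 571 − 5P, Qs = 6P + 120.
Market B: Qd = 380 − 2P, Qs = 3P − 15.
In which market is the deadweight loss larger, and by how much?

Market A: pre-tax P* = 41, Q* = 366; post-tax Q = 276; deadweight loss = 1485.
Market B: pre-tax P* = 79, Q* = 222; post-tax Q = 182.4; deadweight loss = 653.4.
Difference: 1485 vs 653.4 → market A is larger by 831.6.

Market A, by 831.6.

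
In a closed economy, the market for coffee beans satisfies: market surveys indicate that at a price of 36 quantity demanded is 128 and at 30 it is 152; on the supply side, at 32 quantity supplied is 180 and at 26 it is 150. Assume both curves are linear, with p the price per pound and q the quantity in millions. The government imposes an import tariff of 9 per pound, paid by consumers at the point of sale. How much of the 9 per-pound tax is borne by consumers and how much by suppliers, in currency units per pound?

Demand slope: (152 − 128)/(30 − 36) = -4, so qd = 272 − 4p.
Supply slope: (150 − 180)/(26 − 32) = 5, so qs = 5p + 20.
Before the tax: set 272 − 4p = 5p + 20 → p* = 28, q* = 160.
With the tax collected from consumers, demand (in seller-price terms) shifts: qd = 272 − 4(p + 9).
Solving gives q = 140 with consumers paying 33 and suppliers receiving 24 (the 9 wedge).
Burden on consumers: 5; on suppliers: 4. (They sum to 9.)
The less price-elastic side of the market bears the larger share of a per-unit tax.

Consumers bear 5 per pound; suppliers bear 4 per pound.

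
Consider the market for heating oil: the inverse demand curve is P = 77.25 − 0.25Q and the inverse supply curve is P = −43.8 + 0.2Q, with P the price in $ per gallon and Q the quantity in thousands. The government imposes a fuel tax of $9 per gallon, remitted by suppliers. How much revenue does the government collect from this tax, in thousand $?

Tax revenue = $2241 thousand.

Inverting to Q(P) form: Qd = 309 − 4P; Qs = 5P + 219.
Before the tax: set 309 − 4P = 5P + 219 → P* = $10, Q* = 269.
With the tax collected from suppliers, supply shifts: Qs = 5(P − 9) + 219.
New equilibrium: consumers pay $15, suppliers receive $6, Q = 249. (Wedge: Pb − Ps = 9.)
Revenue = t · Q = 9 · 249 = $2241.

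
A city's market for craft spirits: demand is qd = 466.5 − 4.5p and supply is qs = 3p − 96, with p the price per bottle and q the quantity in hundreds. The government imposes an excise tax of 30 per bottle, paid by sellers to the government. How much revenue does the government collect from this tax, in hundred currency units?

Without the tax, 466.5 − 4.5p = 3p − 96 gives 7.5p = 562.5, so p* = 75 and q* = 129.
With the tax collected from sellers, supply shifts: qs = 3(p − 30) − 96.
New equilibrium: consumers pay 87, sellers receive 57, q = 75. (Wedge: pb − ps = 30.)
Revenue = t · Q = 30 · 75 = 2250.

Tax revenue = 2250 hundred.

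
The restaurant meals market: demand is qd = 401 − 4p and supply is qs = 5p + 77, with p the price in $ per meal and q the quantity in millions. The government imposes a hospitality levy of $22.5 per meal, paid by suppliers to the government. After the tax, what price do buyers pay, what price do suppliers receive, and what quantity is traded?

Before the tax: set 401 − 4p = 5p + 77 → p* = $36, q* = 257.
With the tax collected from suppliers, supply shifts: qs = 5(p − 22.5) + 77.
New equilibrium: buyers pay $48.5, suppliers receive $26, q = 207. (Wedge: pb − ps = 22.5.)
The less price-elastic side of the market bears the larger share of a per-unit tax.

Buyers pay $48.5; suppliers receive $26; quantity = 207.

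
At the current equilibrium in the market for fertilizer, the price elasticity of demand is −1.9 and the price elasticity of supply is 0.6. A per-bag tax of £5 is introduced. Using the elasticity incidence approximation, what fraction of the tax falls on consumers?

Incidence ratio: consumers' share ≈ εs / (εs + |εd|) = 0.6 / (0.6 + 1.9) = 0.24.
Supply is the less elastic side, so consumers bear the smaller share.

Consumers' share ≈ 0.24.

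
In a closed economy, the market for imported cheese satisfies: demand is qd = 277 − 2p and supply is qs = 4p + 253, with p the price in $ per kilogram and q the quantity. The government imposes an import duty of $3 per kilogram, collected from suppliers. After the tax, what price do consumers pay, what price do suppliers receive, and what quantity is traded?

Consumers pay $6; suppliers receive $3; quantity = 265.

Before the tax: set 277 − 2p = 4p + 253 → p* = $4, q* = 269.
With the tax collected from suppliers, supply shifts: qs = 4(p − 3) + 253.
New equilibrium: consumers pay $6, suppliers receive $3, q = 265. (Wedge: pb − ps = 3.)
The less price-elastic side of the market bears the larger share of a per-unit tax.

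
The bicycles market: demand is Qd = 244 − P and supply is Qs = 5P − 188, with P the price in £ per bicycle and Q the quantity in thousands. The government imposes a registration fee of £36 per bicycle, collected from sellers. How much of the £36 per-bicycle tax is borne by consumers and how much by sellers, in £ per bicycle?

Before the tax: set 244 − P = 5P − 188 → P* = £72, Q* = 172.
With the tax collected from sellers, supply shifts: Qs = 5(P − 36) − 188.
New equilibrium: consumers pay £102, sellers receive £66, Q = 142. (Wedge: Pb − Ps = 36.)
Burden on consumers: £30; on sellers: £6. (They sum to £36.)
The less price-elastic side of the market bears the larger share of a per-unit tax.

Consumers bear £30 per bicycle; sellers bear £6 per bicycle.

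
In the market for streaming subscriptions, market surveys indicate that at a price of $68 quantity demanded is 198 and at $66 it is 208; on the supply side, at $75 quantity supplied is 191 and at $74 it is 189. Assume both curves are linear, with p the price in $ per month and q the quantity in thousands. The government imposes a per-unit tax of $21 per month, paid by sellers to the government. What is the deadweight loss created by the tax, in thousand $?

Demand slope: (208 − 198)/(66 − 68) = -5, so qd = 538 − 5p.
Supply slope: (189 − 191)/(74 − 75) = 2, so qs = 2p + 41.
Without the tax, 538 − 5p = 2p + 41 gives 7p = 497, so p* = $71 and q* = 183.
With the tax collected from sellers, supply shifts: qs = 2(p − 21) + 41.
New equilibrium: consumers pay $77, sellers receive $56, q = 153. (Wedge: pb − ps = 21.)
Quantity falls by |ΔQ| = |183 − 153| = 30.
DWL = ½ · t · |ΔQ| = ½ · 21 · 30 = $315.

Deadweight loss = $315 thousand.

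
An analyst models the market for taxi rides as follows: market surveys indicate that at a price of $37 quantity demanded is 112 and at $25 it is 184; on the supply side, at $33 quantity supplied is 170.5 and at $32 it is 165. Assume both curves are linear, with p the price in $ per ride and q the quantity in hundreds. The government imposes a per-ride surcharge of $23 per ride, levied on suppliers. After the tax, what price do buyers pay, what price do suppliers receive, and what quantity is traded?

Demand slope: (184 − 112)/(25 − 37) = -6, so qd = 334 − 6p.
Supply slope: (165 − 170.5)/(32 − 33) = 5.5, so qs = 5.5p − 11.
Before the tax: set 334 − 6p = 5.5p − 11 → p* = $30, q* = 154.
With the tax collected from suppliers, supply shifts: qs = 5.5(p − 23) − 11.
New equilibrium: buyers pay $41, suppliers receive $18, q = 88. (Wedge: pb − ps = 23.)

Buyers pay $41; suppliers receive $18; quantity = 88.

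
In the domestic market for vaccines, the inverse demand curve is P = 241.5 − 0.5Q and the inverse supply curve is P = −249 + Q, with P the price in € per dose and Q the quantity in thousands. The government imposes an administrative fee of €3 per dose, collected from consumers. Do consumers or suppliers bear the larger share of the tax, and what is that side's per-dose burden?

Suppliers bear the larger share: €2 per dose.

Rewrite in direct form: Qd = 483 − 2P and Qs = P + 249.
Before the tax: set 483 − 2P = P + 249 → P* = €78, Q* = 327.
With the tax collected from consumers, demand (in seller-price terms) shifts: Qd = 483 − 2(P + 3).
Solving gives Q = 325 with consumers paying €79 and suppliers receiving €76 (the €3 wedge).
Per-dose burden: consumers €1, suppliers €2.
Suppliers take the larger share because supply is less price-elastic here (demand slope 2 vs supply slope 1).
The less price-elastic side of the market bears the larger share of a per-unit tax.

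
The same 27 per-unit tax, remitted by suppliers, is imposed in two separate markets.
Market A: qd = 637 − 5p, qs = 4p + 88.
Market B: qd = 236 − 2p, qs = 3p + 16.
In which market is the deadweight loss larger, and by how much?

Market A, by 372.6.

Market A: pre-tax p* = 61, q* = 332; post-tax q = 272; deadweight loss = 810.
Market B: pre-tax p* = 44, q* = 148; post-tax q = 115.6; deadweight loss = 437.4.
Difference: 810 vs 437.4 → market A is larger by 372.6.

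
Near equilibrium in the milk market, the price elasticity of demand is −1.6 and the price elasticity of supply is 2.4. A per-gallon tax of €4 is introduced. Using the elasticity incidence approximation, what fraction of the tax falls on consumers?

Consumers' share ≈ 0.6.

Incidence ratio: consumers' share ≈ εs / (εs + |εd|) = 2.4 / (2.4 + 1.6) = 0.6.
Supply is the more elastic side, so consumers bear the larger share.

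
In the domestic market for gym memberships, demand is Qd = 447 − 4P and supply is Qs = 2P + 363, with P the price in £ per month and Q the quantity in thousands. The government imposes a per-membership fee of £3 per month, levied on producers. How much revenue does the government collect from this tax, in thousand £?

Without the tax, 447 − 4P = 2P + 363 gives 6P = 84, so P* = £14 and Q* = 391.
With the tax collected from producers, supply shifts: Qs = 2(P − 3) + 363.
Solving gives Q = 387 with buyers paying £15 and producers receiving £12 (the £3 wedge).
Revenue = t · Q = 3 · 387 = £1161.

Tax revenue = £1161 thousand.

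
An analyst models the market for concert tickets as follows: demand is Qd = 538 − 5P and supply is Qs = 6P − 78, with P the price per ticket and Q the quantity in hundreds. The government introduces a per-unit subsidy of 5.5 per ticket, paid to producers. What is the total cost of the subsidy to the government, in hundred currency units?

Before the subsidy: set 538 − 5P = 6P − 78 → P* = 56, Q* = 258.
With a per-unit subsidy paid to producers, each receives P + 5.5 per unit sold, so supply becomes Qs = 6(P + 5.5) − 78.
Solving gives Q = 273 with consumers paying 53 and producers receiving 58.5 (the 5.5 wedge).
Outlay = t · Q = 5.5 · 273 = 1501.5.

Government outlay = 1501.5 hundred.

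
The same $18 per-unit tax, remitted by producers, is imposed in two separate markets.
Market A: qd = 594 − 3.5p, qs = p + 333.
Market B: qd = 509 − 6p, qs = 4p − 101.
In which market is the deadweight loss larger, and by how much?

Market A: pre-tax p* = $58, q* = 391; post-tax q = 377; deadweight loss = $126.
Market B: pre-tax p* = $61, q* = 143; post-tax q = 99.8; deadweight loss = $388.8.
Difference: $126 vs $388.8 → market B is larger by $262.8.

Market B, by $262.8.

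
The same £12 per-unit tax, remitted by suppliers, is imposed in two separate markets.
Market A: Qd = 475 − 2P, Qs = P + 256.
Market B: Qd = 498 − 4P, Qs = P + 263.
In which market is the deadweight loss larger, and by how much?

Market B, by £9.6.

Market A: pre-tax P* = £73, Q* = 329; post-tax Q = 321; deadweight loss = £48.
Market B: pre-tax P* = £47, Q* = 310; post-tax Q = 300.4; deadweight loss = £57.6.
Difference: £48 vs £57.6 → market B is larger by £9.6.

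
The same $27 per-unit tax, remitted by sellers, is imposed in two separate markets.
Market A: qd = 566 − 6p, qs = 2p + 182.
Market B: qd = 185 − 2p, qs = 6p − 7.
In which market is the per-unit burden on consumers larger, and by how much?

Market A: pre-tax p* = $48, q* = 278; post-tax q = 237.5; per-unit burden on consumers = $6.75.
Market B: pre-tax p* = $24, q* = 137; post-tax q = 96.5; per-unit burden on consumers = $20.25.
Difference: $6.75 vs $20.25 → market B is larger by $13.5.

Market B, by $13.5.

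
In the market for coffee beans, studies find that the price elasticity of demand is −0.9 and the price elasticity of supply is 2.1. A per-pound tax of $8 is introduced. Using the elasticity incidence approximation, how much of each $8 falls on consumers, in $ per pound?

Incidence ratio: consumers' share ≈ εs / (εs + |εd|) = 2.1 / (2.1 + 0.9) = 0.7.
So consumers bear ≈ 0.7 × $8 = $5.6; suppliers bear $2.4.

Consumers bear ≈ $5.6 per pound.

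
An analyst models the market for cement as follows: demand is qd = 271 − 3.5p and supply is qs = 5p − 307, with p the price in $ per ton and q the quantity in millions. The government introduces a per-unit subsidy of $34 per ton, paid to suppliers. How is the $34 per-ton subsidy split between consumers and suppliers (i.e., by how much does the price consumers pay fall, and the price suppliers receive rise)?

Without the subsidy, 271 − 3.5p = 5p − 307 gives 8.5p = 578, so p* = $68 and q* = 33.
With a per-unit subsidy paid to suppliers, each receives p + 34 per unit sold, so supply becomes qs = 5(p + 34) − 307.
Solving gives q = 103 with consumers paying $48 and suppliers receiving $82 (the $34 wedge).
Gain to consumers: $20; to suppliers: $14. (They sum to $34.)

Consumers gain $20 per ton; suppliers gain $14 per ton.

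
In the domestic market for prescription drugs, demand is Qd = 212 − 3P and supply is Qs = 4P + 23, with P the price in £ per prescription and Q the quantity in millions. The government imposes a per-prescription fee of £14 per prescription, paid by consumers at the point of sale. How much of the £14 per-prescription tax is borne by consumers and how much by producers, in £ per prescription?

Consumers bear £8 per prescription; producers bear £6 per prescription.

Before the tax: set 212 − 3P = 4P + 23 → P* = £27, Q* = 131.
With the tax collected from consumers, demand (in seller-price terms) shifts: Qd = 212 − 3(P + 14).
New equilibrium: consumers pay £35, producers receive £21, Q = 107. (Wedge: Pb − Ps = 14.)
Burden on consumers: £8; on producers: £6. (They sum to £14.)
The less price-elastic side of the market bears the larger share of a per-unit tax.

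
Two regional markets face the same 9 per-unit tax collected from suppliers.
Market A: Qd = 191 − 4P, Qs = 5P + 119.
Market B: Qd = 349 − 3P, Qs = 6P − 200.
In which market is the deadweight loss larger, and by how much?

Market A, by 9.

Market A: pre-tax P* = 8, Q* = 159; post-tax Q = 139; deadweight loss = 90.
Market B: pre-tax P* = 61, Q* = 166; post-tax Q = 148; deadweight loss = 81.
Difference: 90 vs 81 → market A is larger by 9.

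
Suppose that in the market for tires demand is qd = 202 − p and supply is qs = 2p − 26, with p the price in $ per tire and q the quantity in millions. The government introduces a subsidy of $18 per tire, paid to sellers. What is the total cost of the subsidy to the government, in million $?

Government outlay = $2484 million.

Without the subsidy, 202 − p = 2p − 26 gives 3p = 228, so p* = $76 and q* = 126.
With a per-unit subsidy paid to sellers, each receives p + 18 per unit sold, so supply becomes qs = 2(p + 18) − 26.
New equilibrium: consumers pay $64, sellers receive $82, q = 138. (Wedge: pb − ps = −18.)
Outlay = t · Q = 18 · 138 = $2484.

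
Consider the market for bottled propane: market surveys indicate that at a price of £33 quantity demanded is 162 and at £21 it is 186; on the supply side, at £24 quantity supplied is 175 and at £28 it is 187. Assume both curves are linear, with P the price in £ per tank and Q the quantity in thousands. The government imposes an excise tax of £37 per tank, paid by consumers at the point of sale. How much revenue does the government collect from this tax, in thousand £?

Demand slope: (186 − 162)/(21 − 33) = -2, so Qd = 228 − 2P.
Supply slope: (187 − 175)/(28 − 24) = 3, so Qs = 3P + 103.
Without the tax, 228 − 2P = 3P + 103 gives 5P = 125, so P* = £25 and Q* = 178.
With the tax collected from consumers, demand (in seller-price terms) shifts: Qd = 228 − 2(P + 37).
Solving gives Q = 133.6 with consumers paying £47.2 and producers receiving £10.2 (the £37 wedge).
Revenue = t · Q = 37 · 133.6 = £4943.2.

Tax revenue = £4943.2 thousand.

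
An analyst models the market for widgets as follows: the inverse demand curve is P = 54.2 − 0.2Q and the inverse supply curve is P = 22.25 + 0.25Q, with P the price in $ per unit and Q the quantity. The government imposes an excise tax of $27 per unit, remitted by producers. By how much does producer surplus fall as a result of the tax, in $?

Rewrite in direct form: Qd = 271 − 5P and Qs = 4P − 89.
Without the tax, 271 − 5P = 4P − 89 gives 9P = 360, so P* = $40 and Q* = 71.
With the tax collected from producers, supply shifts: Qs = 4(P − 27) − 89.
Solving gives Q = 11 with buyers paying $52 and producers receiving $25 (the $27 wedge).
ΔPS is the trapezoid between Q = 11 and Q = 71 of height $15: ½ · (71 + 11) · 15 = $615.

Producer surplus falls by $615.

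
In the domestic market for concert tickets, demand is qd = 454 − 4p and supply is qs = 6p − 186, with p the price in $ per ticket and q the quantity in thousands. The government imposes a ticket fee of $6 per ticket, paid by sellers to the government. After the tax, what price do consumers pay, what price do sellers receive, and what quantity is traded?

Before the tax: set 454 − 4p = 6p − 186 → p* = $64, q* = 198.
With the tax collected from sellers, supply shifts: qs = 6(p − 6) − 186.
Solving gives q = 183.6 with consumers paying $67.6 and sellers receiving $61.6 (the $6 wedge).
The less price-elastic side of the market bears the larger share of a per-unit tax.

Consumers pay $67.6; sellers receive $61.6; quantity = 183.6.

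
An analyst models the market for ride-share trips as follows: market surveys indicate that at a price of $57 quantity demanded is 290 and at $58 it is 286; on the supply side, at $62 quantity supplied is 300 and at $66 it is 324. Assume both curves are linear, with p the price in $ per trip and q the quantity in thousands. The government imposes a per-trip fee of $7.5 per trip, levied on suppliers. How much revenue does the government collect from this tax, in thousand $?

Tax revenue = $1980 thousand.

Demand slope: (286 − 290)/(58 − 57) = -4, so qd = 518 − 4p.
Supply slope: (324 − 300)/(66 − 62) = 6, so qs = 6p − 72.
Before the tax: set 518 − 4p = 6p − 72 → p* = $59, q* = 282.
With the tax collected from suppliers, supply shifts: qs = 6(p − 7.5) − 72.
Solving gives q = 264 with consumers paying $63.5 and suppliers receiving $56 (the $7.5 wedge).
Revenue = t · Q = 7.5 · 264 = $1980.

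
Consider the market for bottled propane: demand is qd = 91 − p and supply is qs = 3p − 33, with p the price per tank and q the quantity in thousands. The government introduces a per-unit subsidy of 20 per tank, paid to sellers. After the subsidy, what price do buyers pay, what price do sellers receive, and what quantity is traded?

Buyers pay 16; sellers receive 36; quantity = 75.

Without the subsidy, 91 − p = 3p − 33 gives 4p = 124, so p* = 31 and q* = 60.
With a per-unit subsidy paid to sellers, each receives p + 20 per unit sold, so supply becomes qs = 3(p + 20) − 33.
New equilibrium: buyers pay 16, sellers receive 36, q = 75. (Wedge: pb − ps = −20.)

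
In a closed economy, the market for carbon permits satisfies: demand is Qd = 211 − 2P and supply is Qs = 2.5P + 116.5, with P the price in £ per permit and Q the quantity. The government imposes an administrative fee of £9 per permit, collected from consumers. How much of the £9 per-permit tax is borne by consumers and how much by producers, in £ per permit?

Consumers bear £5 per permit; producers bear £4 per permit.

Without the tax, 211 − 2P = 2.5P + 116.5 gives 4.5P = 94.5, so P* = £21 and Q* = 169.
With the tax collected from consumers, demand (in seller-price terms) shifts: Qd = 211 − 2(P + 9).
New equilibrium: consumers pay £26, producers receive £17, Q = 159. (Wedge: Pb − Ps = 9.)
Burden on consumers: £5; on producers: £4. (They sum to £9.)
The less price-elastic side of the market bears the larger share of a per-unit tax.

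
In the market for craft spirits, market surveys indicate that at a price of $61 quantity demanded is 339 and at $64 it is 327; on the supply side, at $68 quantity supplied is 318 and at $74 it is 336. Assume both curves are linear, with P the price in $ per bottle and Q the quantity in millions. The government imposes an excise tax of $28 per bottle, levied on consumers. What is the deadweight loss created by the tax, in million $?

Deadweight loss = $672 million.

Demand slope: (327 − 339)/(64 − 61) = -4, so Qd = 583 − 4P.
Supply slope: (336 − 318)/(74 − 68) = 3, so Qs = 3P + 114.
Without the tax, 583 − 4P = 3P + 114 gives 7P = 469, so P* = $67 and Q* = 315.
With the tax collected from consumers, demand (in seller-price terms) shifts: Qd = 583 − 4(P + 28).
Solving gives Q = 267 with consumers paying $79 and suppliers receiving $51 (the $28 wedge).
Quantity falls by |ΔQ| = |315 − 267| = 48.
DWL = ½ · t · |ΔQ| = ½ · 28 · 48 = $672.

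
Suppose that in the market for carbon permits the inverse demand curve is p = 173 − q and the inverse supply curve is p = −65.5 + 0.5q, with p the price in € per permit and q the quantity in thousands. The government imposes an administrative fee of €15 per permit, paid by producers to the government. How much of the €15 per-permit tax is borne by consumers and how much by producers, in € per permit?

Consumers bear €10 per permit; producers bear €5 per permit.

Inverting to q(p) form: qd = 173 − p; qs = 2p + 131.
Before the tax: set 173 − p = 2p + 131 → p* = €14, q* = 159.
With the tax collected from producers, supply shifts: qs = 2(p − 15) + 131.
New equilibrium: consumers pay €24, producers receive €9, q = 149. (Wedge: pb − ps = 15.)
Burden on consumers: €10; on producers: €5. (They sum to €15.)
The less price-elastic side of the market bears the larger share of a per-unit tax.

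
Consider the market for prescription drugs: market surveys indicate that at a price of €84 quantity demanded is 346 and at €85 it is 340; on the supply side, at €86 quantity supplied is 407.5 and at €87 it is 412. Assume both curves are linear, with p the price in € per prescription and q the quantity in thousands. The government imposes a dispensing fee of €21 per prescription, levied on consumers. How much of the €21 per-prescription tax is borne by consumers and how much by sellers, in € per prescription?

Demand slope: (340 − 346)/(85 − 84) = -6, so qd = 850 − 6p.
Supply slope: (412 − 407.5)/(87 − 86) = 4.5, so qs = 4.5p + 20.5.
Before the tax: set 850 − 6p = 4.5p + 20.5 → p* = €79, q* = 376.
With the tax collected from consumers, demand (in seller-price terms) shifts: qd = 850 − 6(p + 21).
Solving gives q = 322 with consumers paying €88 and sellers receiving €67 (the €21 wedge).
Burden on consumers: €9; on sellers: €12. (They sum to €21.)
The less price-elastic side of the market bears the larger share of a per-unit tax.

Consumers bear €9 per prescription; sellers bear €12 per prescription.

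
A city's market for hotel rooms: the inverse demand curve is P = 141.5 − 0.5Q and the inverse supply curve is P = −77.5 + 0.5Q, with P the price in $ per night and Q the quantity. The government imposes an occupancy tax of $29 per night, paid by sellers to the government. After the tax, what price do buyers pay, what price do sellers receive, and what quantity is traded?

Buyers pay $46.5; sellers receive $17.5; quantity = 190.

Inverting to Q(P) form: Qd = 283 − 2P; Qs = 2P + 155.
Before the tax: set 283 − 2P = 2P + 155 → P* = $32, Q* = 219.
With the tax collected from sellers, supply shifts: Qs = 2(P − 29) + 155.
Solving gives Q = 190 with buyers paying $46.5 and sellers receiving $17.5 (the $29 wedge).
The less price-elastic side of the market bears the larger share of a per-unit tax.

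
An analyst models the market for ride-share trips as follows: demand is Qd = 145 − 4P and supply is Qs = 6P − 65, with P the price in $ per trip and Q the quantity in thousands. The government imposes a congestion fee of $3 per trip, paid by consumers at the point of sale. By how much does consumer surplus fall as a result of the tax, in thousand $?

Without the tax, 145 − 4P = 6P − 65 gives 10P = 210, so P* = $21 and Q* = 61.
With the tax collected from consumers, demand (in seller-price terms) shifts: Qd = 145 − 4(P + 3).
Solving gives Q = 53.8 with consumers paying $22.8 and sellers receiving $19.8 (the $3 wedge).
ΔCS is the trapezoid between Q = 53.8 and Q = 61 of height $1.8: ½ · (61 + 53.8) · 1.8 = $103.32.

Consumer surplus falls by $103.32 thousand.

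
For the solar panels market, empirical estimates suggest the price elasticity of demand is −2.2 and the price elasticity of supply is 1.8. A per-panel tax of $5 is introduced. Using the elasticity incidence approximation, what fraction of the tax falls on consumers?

Incidence ratio: consumers' share ≈ εs / (εs + |εd|) = 1.8 / (1.8 + 2.2) = 0.45.
Supply is the less elastic side, so consumers bear the smaller share.

Consumers' share ≈ 0.45.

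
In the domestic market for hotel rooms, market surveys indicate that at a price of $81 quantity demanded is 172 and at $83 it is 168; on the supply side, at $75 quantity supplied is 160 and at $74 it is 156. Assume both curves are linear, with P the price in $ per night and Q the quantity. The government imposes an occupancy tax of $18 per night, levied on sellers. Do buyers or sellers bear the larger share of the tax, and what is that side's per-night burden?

Buyers bear the larger share: $12 per night.

Demand slope: (168 − 172)/(83 − 81) = -2, so Qd = 334 − 2P.
Supply slope: (156 − 160)/(74 − 75) = 4, so Qs = 4P − 140.
Without the tax, 334 − 2P = 4P − 140 gives 6P = 474, so P* = $79 and Q* = 176.
With the tax collected from sellers, supply shifts: Qs = 4(P − 18) − 140.
Solving gives Q = 152 with buyers paying $91 and sellers receiving $73 (the $18 wedge).
Per-night burden: buyers $12, sellers $6.
Buyers take the larger share because demand is less price-elastic here (demand slope 2 vs supply slope 4).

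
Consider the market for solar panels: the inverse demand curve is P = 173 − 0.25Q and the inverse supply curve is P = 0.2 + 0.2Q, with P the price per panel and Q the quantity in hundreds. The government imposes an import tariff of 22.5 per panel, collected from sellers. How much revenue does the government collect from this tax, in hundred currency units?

Tax revenue = 7515 hundred.

Inverting to Q(P) form: Qd = 692 − 4P; Qs = 5P − 1.
Without the tax, 692 − 4P = 5P − 1 gives 9P = 693, so P* = 77 and Q* = 384.
With the tax collected from sellers, supply shifts: Qs = 5(P − 22.5) − 1.
Solving gives Q = 334 with buyers paying 89.5 and sellers receiving 67 (the 22.5 wedge).
Revenue = t · Q = 22.5 · 334 = 7515.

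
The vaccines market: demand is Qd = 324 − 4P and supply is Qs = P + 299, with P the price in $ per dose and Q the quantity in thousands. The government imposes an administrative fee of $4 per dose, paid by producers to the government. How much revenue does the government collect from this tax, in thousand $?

Before the tax: set 324 − 4P = P + 299 → P* = $5, Q* = 304.
With the tax collected from producers, supply shifts: Qs = (P − 4) + 299.
New equilibrium: consumers pay $5.8, producers receive $1.8, Q = 300.8. (Wedge: Pb − Ps = 4.)
Revenue = t · Q = 4 · 300.8 = $1203.2.

Tax revenue = $1203.2 thousand.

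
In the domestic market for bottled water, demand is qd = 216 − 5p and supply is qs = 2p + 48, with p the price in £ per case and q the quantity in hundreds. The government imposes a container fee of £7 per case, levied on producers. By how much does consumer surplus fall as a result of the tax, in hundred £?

Without the tax, 216 − 5p = 2p + 48 gives 7p = 168, so p* = £24 and q* = 96.
With the tax collected from producers, supply shifts: qs = 2(p − 7) + 48.
New equilibrium: buyers pay £26, producers receive £19, q = 86. (Wedge: pb − ps = 7.)
ΔCS is the trapezoid between Q = 86 and Q = 96 of height £2: ½ · (96 + 86) · 2 = £182.

Consumer surplus falls by £182 hundred.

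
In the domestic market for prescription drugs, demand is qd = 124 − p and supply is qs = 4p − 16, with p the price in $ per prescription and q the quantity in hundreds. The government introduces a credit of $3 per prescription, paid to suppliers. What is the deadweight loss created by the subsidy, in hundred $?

Deadweight loss = $3.6 hundred.

Without the subsidy, 124 − p = 4p − 16 gives 5p = 140, so p* = $28 and q* = 96.
With a per-unit subsidy paid to suppliers, each receives p + 3 per unit sold, so supply becomes qs = 4(p + 3) − 16.
Solving gives q = 98.4 with buyers paying $25.6 and suppliers receiving $28.6 (the $3 wedge).
Quantity rises by |ΔQ| = |96 − 98.4| = 2.4.
DWL = ½ · t · |ΔQ| = ½ · 3 · 2.4 = $3.6.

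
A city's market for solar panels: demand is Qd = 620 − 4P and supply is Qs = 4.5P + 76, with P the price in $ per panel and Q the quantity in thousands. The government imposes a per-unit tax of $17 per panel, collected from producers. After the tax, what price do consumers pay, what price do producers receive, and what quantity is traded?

Consumers pay $73; producers receive $56; quantity = 328.

Without the tax, 620 − 4P = 4.5P + 76 gives 8.5P = 544, so P* = $64 and Q* = 364.
With the tax collected from producers, supply shifts: Qs = 4.5(P − 17) + 76.
New equilibrium: consumers pay $73, producers receive $56, Q = 328. (Wedge: Pb − Ps = 17.)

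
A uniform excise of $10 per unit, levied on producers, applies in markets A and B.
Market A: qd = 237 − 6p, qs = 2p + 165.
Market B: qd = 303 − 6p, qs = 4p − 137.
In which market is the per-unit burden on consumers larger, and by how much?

Market B, by $1.5.

Market A: pre-tax p* = $9, q* = 183; post-tax q = 168; per-unit burden on consumers = $2.5.
Market B: pre-tax p* = $44, q* = 39; post-tax q = 15; per-unit burden on consumers = $4.
Difference: $2.5 vs $4 → market B is larger by $1.5.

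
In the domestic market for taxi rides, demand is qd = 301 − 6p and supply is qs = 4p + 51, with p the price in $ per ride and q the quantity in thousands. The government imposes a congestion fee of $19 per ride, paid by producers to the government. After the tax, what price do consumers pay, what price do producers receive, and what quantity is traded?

Before the tax: set 301 − 6p = 4p + 51 → p* = $25, q* = 151.
With the tax collected from producers, supply shifts: qs = 4(p − 19) + 51.
New equilibrium: consumers pay $32.6, producers receive $13.6, q = 105.4. (Wedge: pb − ps = 19.)
The less price-elastic side of the market bears the larger share of a per-unit tax.

Consumers pay $32.6; producers receive $13.6; quantity = 105.4.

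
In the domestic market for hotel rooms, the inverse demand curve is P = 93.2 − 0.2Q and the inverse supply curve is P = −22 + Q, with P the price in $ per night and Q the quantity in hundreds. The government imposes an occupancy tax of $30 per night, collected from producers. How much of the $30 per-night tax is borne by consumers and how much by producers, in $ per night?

Rewrite in direct form: Qd = 466 − 5P and Qs = P + 22.
Without the tax, 466 − 5P = P + 22 gives 6P = 444, so P* = $74 and Q* = 96.
With the tax collected from producers, supply shifts: Qs = (P − 30) + 22.
Solving gives Q = 71 with consumers paying $79 and producers receiving $49 (the $30 wedge).
Burden on consumers: $5; on producers: $25. (They sum to $30.)

Consumers bear $5 per night; producers bear $25 per night.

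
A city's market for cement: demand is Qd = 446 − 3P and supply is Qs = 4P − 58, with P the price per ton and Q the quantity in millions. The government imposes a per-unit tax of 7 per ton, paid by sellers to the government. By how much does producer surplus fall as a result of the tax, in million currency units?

Without the tax, 446 − 3P = 4P − 58 gives 7P = 504, so P* = 72 and Q* = 230.
With the tax collected from sellers, supply shifts: Qs = 4(P − 7) − 58.
New equilibrium: consumers pay 76, sellers receive 69, Q = 218. (Wedge: Pb − Ps = 7.)
ΔPS is the trapezoid between Q = 218 and Q = 230 of height 3: ½ · (230 + 218) · 3 = 672.

Producer surplus falls by 672 million.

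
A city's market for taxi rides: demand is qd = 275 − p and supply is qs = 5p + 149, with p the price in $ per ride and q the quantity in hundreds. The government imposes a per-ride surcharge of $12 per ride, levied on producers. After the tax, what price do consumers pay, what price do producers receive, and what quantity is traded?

Without the tax, 275 − p = 5p + 149 gives 6p = 126, so p* = $21 and q* = 254.
With the tax collected from producers, supply shifts: qs = 5(p − 12) + 149.
Solving gives q = 244 with consumers paying $31 and producers receiving $19 (the $12 wedge).
The less price-elastic side of the market bears the larger share of a per-unit tax.

Consumers pay $31; producers receive $19; quantity = 244.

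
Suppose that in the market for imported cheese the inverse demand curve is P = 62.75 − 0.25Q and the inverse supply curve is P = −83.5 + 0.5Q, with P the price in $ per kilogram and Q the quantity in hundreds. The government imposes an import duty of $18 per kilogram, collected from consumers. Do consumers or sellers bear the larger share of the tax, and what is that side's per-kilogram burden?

Inverting to Q(P) form: Qd = 251 − 4P; Qs = 2P + 167.
Before the tax: set 251 − 4P = 2P + 167 → P* = $14, Q* = 195.
With the tax collected from consumers, demand (in seller-price terms) shifts: Qd = 251 − 4(P + 18).
New equilibrium: consumers pay $20, sellers receive $2, Q = 171. (Wedge: Pb − Ps = 18.)
Per-kilogram burden: consumers $6, sellers $12.
Sellers take the larger share because supply is less price-elastic here (demand slope 4 vs supply slope 2).

Sellers bear the larger share: $12 per kilogram.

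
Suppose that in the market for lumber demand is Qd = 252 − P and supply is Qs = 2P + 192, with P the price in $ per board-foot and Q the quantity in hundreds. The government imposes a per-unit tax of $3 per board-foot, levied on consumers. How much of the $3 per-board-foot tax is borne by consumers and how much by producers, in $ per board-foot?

Without the tax, 252 − P = 2P + 192 gives 3P = 60, so P* = $20 and Q* = 232.
With the tax collected from consumers, demand (in seller-price terms) shifts: Qd = 252 − (P + 3).
New equilibrium: consumers pay $22, producers receive $19, Q = 230. (Wedge: Pb − Ps = 3.)
Burden on consumers: $2; on producers: $1. (They sum to $3.)
The less price-elastic side of the market bears the larger share of a per-unit tax.

Consumers bear $2 per board-foot; producers bear $1 per board-foot.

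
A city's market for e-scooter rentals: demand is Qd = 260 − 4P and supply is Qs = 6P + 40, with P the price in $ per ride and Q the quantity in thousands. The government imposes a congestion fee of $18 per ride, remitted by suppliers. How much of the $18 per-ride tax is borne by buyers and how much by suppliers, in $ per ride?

Before the tax: set 260 − 4P = 6P + 40 → P* = $22, Q* = 172.
With the tax collected from suppliers, supply shifts: Qs = 6(P − 18) + 40.
New equilibrium: buyers pay $32.8, suppliers receive $14.8, Q = 128.8. (Wedge: Pb − Ps = 18.)
Burden on buyers: $10.8; on suppliers: $7.2. (They sum to $18.)

Buyers bear $10.8 per ride; suppliers bear $7.2 per ride.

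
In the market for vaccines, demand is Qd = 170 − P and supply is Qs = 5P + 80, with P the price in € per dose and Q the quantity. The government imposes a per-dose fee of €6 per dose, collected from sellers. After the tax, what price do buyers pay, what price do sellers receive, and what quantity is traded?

Buyers pay €20; sellers receive €14; quantity = 150.

Without the tax, 170 − P = 5P + 80 gives 6P = 90, so P* = €15 and Q* = 155.
With the tax collected from sellers, supply shifts: Qs = 5(P − 6) + 80.
Solving gives Q = 150 with buyers paying €20 and sellers receiving €14 (the €6 wedge).
The less price-elastic side of the market bears the larger share of a per-unit tax.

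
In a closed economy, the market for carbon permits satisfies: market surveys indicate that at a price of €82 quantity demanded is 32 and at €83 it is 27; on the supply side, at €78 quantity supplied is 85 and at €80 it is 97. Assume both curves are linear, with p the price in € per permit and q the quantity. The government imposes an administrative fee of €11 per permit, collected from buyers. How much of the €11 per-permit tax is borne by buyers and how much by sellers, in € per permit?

Demand slope: (27 − 32)/(83 − 82) = -5, so qd = 442 − 5p.
Supply slope: (97 − 85)/(80 − 78) = 6, so qs = 6p − 383.
Without the tax, 442 − 5p = 6p − 383 gives 11p = 825, so p* = €75 and q* = 67.
With the tax collected from buyers, demand (in seller-price terms) shifts: qd = 442 − 5(p + 11).
New equilibrium: buyers pay €81, sellers receive €70, q = 37. (Wedge: pb − ps = 11.)
Burden on buyers: €6; on sellers: €5. (They sum to €11.)
The less price-elastic side of the market bears the larger share of a per-unit tax.

Buyers bear €6 per permit; sellers bear €5 per permit.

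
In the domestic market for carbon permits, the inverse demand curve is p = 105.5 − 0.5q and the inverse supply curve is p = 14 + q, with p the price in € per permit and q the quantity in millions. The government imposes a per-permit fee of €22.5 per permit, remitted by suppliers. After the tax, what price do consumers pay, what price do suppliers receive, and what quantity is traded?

Rewrite in direct form: qd = 211 − 2p and qs = p − 14.
Before the tax: set 211 − 2p = p − 14 → p* = €75, q* = 61.
With the tax collected from suppliers, supply shifts: qs = (p − 22.5) − 14.
New equilibrium: consumers pay €82.5, suppliers receive €60, q = 46. (Wedge: pb − ps = 22.5.)
The less price-elastic side of the market bears the larger share of a per-unit tax.

Consumers pay €82.5; suppliers receive €60; quantity = 46.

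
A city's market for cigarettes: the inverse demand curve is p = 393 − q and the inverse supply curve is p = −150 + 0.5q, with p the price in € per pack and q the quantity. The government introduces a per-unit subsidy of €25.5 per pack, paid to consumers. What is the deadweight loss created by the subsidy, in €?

Inverting to q(p) form: qd = 393 − p; qs = 2p + 300.
Without the subsidy, 393 − p = 2p + 300 gives 3p = 93, so p* = €31 and q* = 362.
With a per-unit subsidy paid to consumers, each effectively pays p − 25.5, so demand becomes qd = 393 − (p − 25.5).
Solving gives q = 379 with consumers paying €14 and producers receiving €39.5 (the €25.5 wedge).
Quantity rises by |ΔQ| = |362 − 379| = 17.
DWL = ½ · t · |ΔQ| = ½ · 25.5 · 17 = €216.75.

Deadweight loss = €216.75.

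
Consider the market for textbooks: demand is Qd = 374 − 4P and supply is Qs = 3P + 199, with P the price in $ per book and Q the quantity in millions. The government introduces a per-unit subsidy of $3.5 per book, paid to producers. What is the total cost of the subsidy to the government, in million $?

Without the subsidy, 374 − 4P = 3P + 199 gives 7P = 175, so P* = $25 and Q* = 274.
With a per-unit subsidy paid to producers, each receives P + 3.5 per unit sold, so supply becomes Qs = 3(P + 3.5) + 199.
New equilibrium: consumers pay $23.5, producers receive $27, Q = 280. (Wedge: Pb − Ps = −3.5.)
Outlay = t · Q = 3.5 · 280 = $980.

Government outlay = $980 million.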